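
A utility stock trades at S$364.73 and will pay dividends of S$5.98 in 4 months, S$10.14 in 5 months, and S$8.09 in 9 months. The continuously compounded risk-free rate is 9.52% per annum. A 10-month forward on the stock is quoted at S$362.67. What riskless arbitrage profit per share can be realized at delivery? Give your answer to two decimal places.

S$7.20 per share

PV(dividends) I = 5.98·e^(−0.0952·4/12) + 10.14·e^(−0.0952·5/12) + 8.09·e^(−0.0952·9/12) = 23.0714
Fair forward F* = (S − I)·e^(rT) = (364.73 − 23.0714)·e^0.079333 = 341.6586 × 1.082565 = 369.8676
Market S$362.67 < fair 369.8676: forward underpriced → reverse cash-and-carry (short the stock, invest proceeds at r, pay the dividends, go long the forward).
Profit at T = |F_mkt − F*| = |362.67 − 369.8676| = S$7.20 per share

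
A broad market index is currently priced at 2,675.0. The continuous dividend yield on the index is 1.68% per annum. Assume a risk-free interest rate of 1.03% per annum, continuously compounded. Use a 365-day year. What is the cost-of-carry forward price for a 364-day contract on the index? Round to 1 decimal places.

2,657.7

F = S·e^((r − q)T) = 2675.0 · e^((0.0103 − 0.0168) × 364/365)
= 2675.0 · e^-0.006482 = 2675.0 × 0.993539
F = 2,657.7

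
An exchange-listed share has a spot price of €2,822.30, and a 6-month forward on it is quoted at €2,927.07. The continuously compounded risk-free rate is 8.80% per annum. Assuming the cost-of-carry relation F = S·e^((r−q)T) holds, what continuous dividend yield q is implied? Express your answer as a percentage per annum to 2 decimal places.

1.51%

From F = S·e^((r−q)T): (r − q) = ln(F/S)/T
ln(2927.07/2822.30) = ln(1.037122) = 0.036450
(r − q) = 0.036450 / (6/12) = 0.072900
q = r − ln(F/S)/T = 0.0880 − 0.072900 = 0.015100
q = 1.51%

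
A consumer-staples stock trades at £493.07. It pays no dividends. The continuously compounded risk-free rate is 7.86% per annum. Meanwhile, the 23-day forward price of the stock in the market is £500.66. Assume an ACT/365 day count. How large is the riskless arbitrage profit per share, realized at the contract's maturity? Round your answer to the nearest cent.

£5.14 per share

Fair forward: F* = S·e^(carry·T), with carry = r = 0.0786
F* = 493.07 · e^(0.0786 × 23/365) = 493.07 · e^0.004953 = 493.07 × 1.004965 = £495.5181
Market £500.66 > fair £495.5181: forward overpriced → cash-and-carry (buy spot, short the forward).
At maturity, profit = |F_mkt − F*| = |500.66 − 495.5181| = £5.14 per share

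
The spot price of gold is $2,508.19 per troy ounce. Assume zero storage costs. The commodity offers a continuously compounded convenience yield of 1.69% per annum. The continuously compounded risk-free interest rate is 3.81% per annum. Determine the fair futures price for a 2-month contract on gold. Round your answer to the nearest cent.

Net carry = r + u − y = 0.0381 + 0.0000 − 0.0169 = 0.0212
F = S·e^((r+u−y)T) = 2508.19 · e^(0.0212 × 2/12) = 2508.19 · e^0.00353333
= 2508.19 × 1.00353958 = $2,517.07 per troy ounce

$2,517.07 per troy ounce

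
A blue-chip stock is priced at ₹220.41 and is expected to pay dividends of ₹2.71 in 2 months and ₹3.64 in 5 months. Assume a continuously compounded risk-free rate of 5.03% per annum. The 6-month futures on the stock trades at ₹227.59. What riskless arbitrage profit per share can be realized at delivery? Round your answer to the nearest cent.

₹7.98 per share

PV(dividends) I = 2.71·e^(−0.0503·2/12) + 3.64·e^(−0.0503·5/12) = 6.2519
Fair futures F* = (S − I)·e^(rT) = (220.41 − 6.2519)·e^0.025150 = 214.1581 × 1.025469 = 219.6125
Market ₹227.59 > fair 219.6125: forward overpriced → cash-and-carry (borrow at r, buy the stock and collect the dividends, short the forward).
Profit at T = |F_mkt − F*| = |227.59 − 219.6125| = ₹7.98 per share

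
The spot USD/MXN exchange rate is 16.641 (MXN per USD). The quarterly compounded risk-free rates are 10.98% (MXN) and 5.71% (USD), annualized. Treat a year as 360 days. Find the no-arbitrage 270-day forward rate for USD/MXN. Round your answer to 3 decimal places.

17.298

By covered interest parity, F = S · (1+r_MXN/4)^(4T) / (1+r_USD/4)^(4T)
= 16.641 × 1.084631 / 1.043439 = 16.641 × 1.039477
F = 17.298 MXN per USD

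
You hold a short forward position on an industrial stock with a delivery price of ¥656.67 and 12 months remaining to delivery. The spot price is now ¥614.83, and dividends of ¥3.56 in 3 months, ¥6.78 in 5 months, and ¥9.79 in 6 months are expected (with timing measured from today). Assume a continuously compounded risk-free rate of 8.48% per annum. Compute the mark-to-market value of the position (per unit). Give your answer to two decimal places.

PV(remaining dividends) I = 3.56·e^(−0.0848·3/12) + 6.78·e^(−0.0848·5/12) + 9.79·e^(−0.0848·6/12) = 19.4135
Current forward F = (S − I)·e^(rT) = (614.83 − 19.4135)·e^(0.0848·12/12) = 595.4165 × 1.088499 = 648.1103
Value (long) = (F − K)·e^(−rT) = (648.1103 − 656.67) × 0.918696 = -7.8638
Short position value = −(long value) = ¥7.86

¥7.86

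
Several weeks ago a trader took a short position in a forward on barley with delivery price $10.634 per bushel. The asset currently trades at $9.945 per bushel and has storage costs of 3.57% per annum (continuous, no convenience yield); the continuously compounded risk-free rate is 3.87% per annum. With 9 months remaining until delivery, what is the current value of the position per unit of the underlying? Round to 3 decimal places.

$0.115 per bushel

Current fair forward for the remaining 9 months: F = S·e^((r + u)·T), (r + u) = 0.0387 + 0.0357 = 0.0744
F = 9.945 · e^(0.0744 × 9/12) = 9.945 × 1.057386 = 10.5157
Value of long forward = (F − K)·e^(−rT) = (10.5157 − 10.634) · e^(−0.0387·9/12)
= -0.1183 × 0.971392 = -0.115
Short position value = −(long value) = $0.115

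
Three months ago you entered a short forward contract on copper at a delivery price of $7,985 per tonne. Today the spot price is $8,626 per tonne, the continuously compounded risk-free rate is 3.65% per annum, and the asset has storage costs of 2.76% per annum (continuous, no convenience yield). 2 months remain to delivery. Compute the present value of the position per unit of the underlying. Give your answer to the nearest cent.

Current fair forward for the remaining 2 months: F = S·e^((r + u)·T), (r + u) = 0.0365 + 0.0276 = 0.0641
F = 8626 · e^(0.0641 × 2/12) = 8626 × 1.01074060 = 8718.6484
Value of long forward = (F − K)·e^(−rT) = (8718.6484 − 7985) · e^(−0.0365·2/12)
= 733.6484 × 0.99393513 = 729.20
Short position value = −(long value) = -$729.20

-$729.20 per tonne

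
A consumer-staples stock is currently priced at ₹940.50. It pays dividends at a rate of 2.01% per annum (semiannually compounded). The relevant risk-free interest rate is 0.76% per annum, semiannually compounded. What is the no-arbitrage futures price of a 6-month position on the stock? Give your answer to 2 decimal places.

₹934.68

F = S · (1+r/2)^(2T) / (1+q/2)^(2T)
= 940.50 × 1.003800 / 1.010050 = 940.50 × 0.993812
F = ₹934.68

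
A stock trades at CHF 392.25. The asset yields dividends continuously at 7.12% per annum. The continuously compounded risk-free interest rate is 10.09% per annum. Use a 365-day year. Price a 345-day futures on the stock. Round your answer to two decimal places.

F = S·e^((r − q)T) = 392.25 · e^((0.1009 − 0.0712) × 345/365)
= 392.25 · e^0.028073 = 392.25 × 1.028471
F = CHF 403.42

CHF 403.42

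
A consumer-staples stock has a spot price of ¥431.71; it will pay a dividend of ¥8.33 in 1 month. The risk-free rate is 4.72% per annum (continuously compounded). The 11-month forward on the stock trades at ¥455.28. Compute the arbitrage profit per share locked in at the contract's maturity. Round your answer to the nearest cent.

PV(dividends) I = 8.33·e^(−0.0472·1/12) = 8.2973
Fair forward F* = (S − I)·e^(rT) = (431.71 − 8.2973)·e^0.043267 = 423.4127 × 1.044217 = 442.1347
Market ¥455.28 > fair 442.1347: forward overpriced → cash-and-carry (borrow at r, buy the stock and collect the dividends, short the forward).
Profit at T = |F_mkt − F*| = |455.28 − 442.1347| = ¥13.15 per share

¥13.15 per share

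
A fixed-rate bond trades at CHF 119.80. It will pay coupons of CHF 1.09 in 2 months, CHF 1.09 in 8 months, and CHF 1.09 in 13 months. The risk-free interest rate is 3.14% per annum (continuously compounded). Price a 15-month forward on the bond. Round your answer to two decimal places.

PV(coupons) I = 1.09·e^(−0.0314·2/12) + 1.09·e^(−0.0314·8/12) + 1.09·e^(−0.0314·13/12)
I = 1.0843 + 1.0674 + 1.0535 = 3.2052
F = (S − I)·e^(rT) = (119.80 − 3.2052) · e^(0.0314·15/12)
= 116.5948 · e^0.039250 = 116.5948 × 1.040030 = CHF 121.26

CHF 121.26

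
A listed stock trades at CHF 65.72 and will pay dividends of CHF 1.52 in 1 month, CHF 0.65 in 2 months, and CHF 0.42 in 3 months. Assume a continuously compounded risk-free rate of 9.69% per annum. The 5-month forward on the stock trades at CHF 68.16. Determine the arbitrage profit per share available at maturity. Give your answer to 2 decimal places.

PV(dividends) I = 1.52·e^(−0.0969·1/12) + 0.65·e^(−0.0969·2/12) + 0.42·e^(−0.0969·3/12) = 2.5573
Fair forward F* = (S − I)·e^(rT) = (65.72 − 2.5573)·e^0.040375 = 63.1627 × 1.041201 = 65.7651
Market CHF 68.16 > fair 65.7651: forward overpriced → cash-and-carry (borrow at r, buy the stock and collect the dividends, short the forward).
Profit at T = |F_mkt − F*| = |68.16 − 65.7651| = CHF 2.39 per share

CHF 2.39 per share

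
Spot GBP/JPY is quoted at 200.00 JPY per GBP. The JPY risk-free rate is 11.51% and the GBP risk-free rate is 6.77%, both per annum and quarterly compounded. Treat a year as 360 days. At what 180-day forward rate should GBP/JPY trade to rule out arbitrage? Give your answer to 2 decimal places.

204.69

By covered interest parity, F = S · (1+r_JPY/4)^(4T) / (1+r_GBP/4)^(4T)
= 200.00 × 1.058378 / 1.034136 = 200.00 × 1.023442
F = 204.69 JPY per GBP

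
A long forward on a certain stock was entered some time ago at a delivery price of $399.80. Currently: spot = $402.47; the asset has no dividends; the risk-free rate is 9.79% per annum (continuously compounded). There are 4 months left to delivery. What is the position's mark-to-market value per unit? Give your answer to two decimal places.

Current fair forward for the remaining 4 months: F = S·e^(r·T), r = 0.0979
F = 402.47 · e^(0.0979 × 4/12) = 402.47 × 1.033172 = 415.8207
Value of long forward = (F − K)·e^(−rT) = (415.8207 − 399.80) · e^(−0.0979·4/12)
= 16.0207 × 0.967893 = 15.51

$15.51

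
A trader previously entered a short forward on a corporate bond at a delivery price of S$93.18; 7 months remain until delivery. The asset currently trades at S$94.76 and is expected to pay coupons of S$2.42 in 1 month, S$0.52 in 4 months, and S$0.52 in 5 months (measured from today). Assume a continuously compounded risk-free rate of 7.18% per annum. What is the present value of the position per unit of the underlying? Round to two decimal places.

-S$1.98

PV(remaining coupons) I = 2.42·e^(−0.0718·1/12) + 0.52·e^(−0.0718·4/12) + 0.52·e^(−0.0718·5/12) = 3.4179
Current forward F = (S − I)·e^(rT) = (94.76 − 3.4179)·e^(0.0718·7/12) = 91.3421 × 1.042773 = 95.2491
Value (long) = (F − K)·e^(−rT) = (95.2491 − 93.18) × 0.958982 = 1.9842
Short position value = −(long value) = -S$1.98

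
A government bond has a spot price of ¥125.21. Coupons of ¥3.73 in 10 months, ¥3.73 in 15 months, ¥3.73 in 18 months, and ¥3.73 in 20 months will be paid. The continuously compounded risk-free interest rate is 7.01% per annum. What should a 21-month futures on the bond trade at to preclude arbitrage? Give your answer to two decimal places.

PV(coupons) I = 3.73·e^(−0.0701·10/12) + 3.73·e^(−0.0701·15/12) + 3.73·e^(−0.0701·18/12) + 3.73·e^(−0.0701·20/12)
I = 3.5183 + 3.4171 + 3.3577 + 3.3187 = 13.6118
F = (S − I)·e^(rT) = (125.21 − 13.6118) · e^(0.0701·21/12)
= 111.5982 · e^0.122675 = 111.5982 × 1.130517 = ¥126.16

¥126.16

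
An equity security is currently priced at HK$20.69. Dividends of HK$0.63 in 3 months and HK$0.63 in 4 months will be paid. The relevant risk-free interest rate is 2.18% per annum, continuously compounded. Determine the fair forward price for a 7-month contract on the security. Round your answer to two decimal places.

HK$19.69

PV(dividends) I = 0.63·e^(−0.0218·3/12) + 0.63·e^(−0.0218·4/12)
I = 0.6266 + 0.6254 = 1.2520
F = (S − I)·e^(rT) = (20.69 − 1.2520) · e^(0.0218·7/12)
= 19.4380 · e^0.012717 = 19.4380 × 1.012798 = HK$19.69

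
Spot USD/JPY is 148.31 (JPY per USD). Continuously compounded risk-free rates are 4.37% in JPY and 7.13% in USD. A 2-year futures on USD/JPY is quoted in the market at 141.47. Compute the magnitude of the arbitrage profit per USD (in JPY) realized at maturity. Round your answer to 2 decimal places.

Fair futures: F* = S·e^(carry·T), with carry = (r_JPY − r_USD) = 0.0437 − 0.0713 = -0.0276
F* = 148.31 · e^(-0.0276 × 2) = 148.31 · e^-0.055200 = 148.31 × 0.946296 = 140.3452
Market 141.47 > fair 140.3452: forward overpriced → cash-and-carry (buy spot, short the forward).
At maturity, profit = |F_mkt − F*| = |141.47 − 140.3452| = 1.12 per USD (in JPY)

1.12 per USD (in JPY)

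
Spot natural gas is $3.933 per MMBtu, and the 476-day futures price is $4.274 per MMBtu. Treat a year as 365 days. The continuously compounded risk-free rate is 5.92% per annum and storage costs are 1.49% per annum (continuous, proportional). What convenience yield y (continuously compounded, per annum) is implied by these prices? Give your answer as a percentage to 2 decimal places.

F = S·e^((r+u−y)T) ⇒ (r+u−y) = ln(F/S)/T
ln(4.274/3.933) = 0.083148; /T ⇒ 0.063758
y = r + u − ln(F/S)/T = 0.0592 + 0.0149 − 0.063758 = 0.010342
y = 1.03%

1.03%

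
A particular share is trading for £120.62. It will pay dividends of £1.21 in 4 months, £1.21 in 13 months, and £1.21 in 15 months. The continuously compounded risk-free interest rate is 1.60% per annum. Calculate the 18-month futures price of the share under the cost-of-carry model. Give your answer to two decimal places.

PV(dividends) I = 1.21·e^(−0.0160·4/12) + 1.21·e^(−0.0160·13/12) + 1.21·e^(−0.0160·15/12)
I = 1.2036 + 1.1892 + 1.1860 = 3.5788
F = (S − I)·e^(rT) = (120.62 − 3.5788) · e^(0.0160·18/12)
= 117.0412 · e^0.024000 = 117.0412 × 1.024290 = £119.88

£119.88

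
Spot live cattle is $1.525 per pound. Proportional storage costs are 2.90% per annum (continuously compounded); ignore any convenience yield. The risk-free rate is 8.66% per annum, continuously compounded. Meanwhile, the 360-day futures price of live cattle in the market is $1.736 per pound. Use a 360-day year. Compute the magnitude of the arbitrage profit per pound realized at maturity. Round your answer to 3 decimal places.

$0.024 per pound

Fair futures: F* = S·e^(carry·T), with carry = (r + u) = 0.0866 + 0.0290 = 0.1156
F* = 1.525 · e^(0.1156 × 360/360) = 1.525 · e^0.115600 = 1.525 × 1.122547 = $1.7119
Market $1.736 > fair $1.7119: forward overpriced → cash-and-carry (buy spot, short the forward).
At maturity, profit = |F_mkt − F*| = |1.736 − 1.7119| = $0.024 per pound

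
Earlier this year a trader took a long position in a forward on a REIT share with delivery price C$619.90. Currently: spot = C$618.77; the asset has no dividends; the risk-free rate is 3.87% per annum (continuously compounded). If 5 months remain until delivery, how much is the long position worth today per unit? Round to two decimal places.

Current fair forward for the remaining 5 months: F = S·e^(r·T), r = 0.0387
F = 618.77 · e^(0.0387 × 5/12) = 618.77 × 1.016256 = 628.8287
Value of long forward = (F − K)·e^(−rT) = (628.8287 − 619.90) · e^(−0.0387·5/12)
= 8.9287 × 0.984004 = 8.79

C$8.79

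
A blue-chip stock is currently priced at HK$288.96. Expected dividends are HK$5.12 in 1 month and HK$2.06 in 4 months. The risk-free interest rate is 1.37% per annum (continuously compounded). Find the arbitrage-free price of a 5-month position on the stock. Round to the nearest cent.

PV(dividends) I = 5.12·e^(−0.0137·1/12) + 2.06·e^(−0.0137·4/12)
I = 5.1142 + 2.0506 = 7.1648
F = (S − I)·e^(rT) = (288.96 − 7.1648) · e^(0.0137·5/12)
= 281.7952 · e^0.005708 = 281.7952 × 1.005724 = HK$283.41

HK$283.41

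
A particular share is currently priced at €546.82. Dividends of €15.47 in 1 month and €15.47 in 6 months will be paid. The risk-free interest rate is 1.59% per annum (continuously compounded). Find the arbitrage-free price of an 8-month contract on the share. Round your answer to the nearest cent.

€521.52

PV(dividends) I = 15.47·e^(−0.0159·1/12) + 15.47·e^(−0.0159·6/12)
I = 15.4495 + 15.3475 = 30.7970
F = (S − I)·e^(rT) = (546.82 − 30.7970) · e^(0.0159·8/12)
= 516.0230 · e^0.010600 = 516.0230 × 1.010656 = €521.52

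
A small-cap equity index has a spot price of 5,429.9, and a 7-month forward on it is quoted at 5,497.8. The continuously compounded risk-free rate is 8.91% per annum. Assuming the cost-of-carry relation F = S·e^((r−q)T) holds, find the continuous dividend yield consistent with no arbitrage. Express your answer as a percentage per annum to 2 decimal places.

6.78%

From F = S·e^((r−q)T): (r − q) = ln(F/S)/T
ln(5497.8/5429.9) = ln(1.012505) = 0.012427
(r − q) = 0.012427 / (7/12) = 0.021303
q = r − ln(F/S)/T = 0.0891 − 0.021303 = 0.067797
q = 6.78%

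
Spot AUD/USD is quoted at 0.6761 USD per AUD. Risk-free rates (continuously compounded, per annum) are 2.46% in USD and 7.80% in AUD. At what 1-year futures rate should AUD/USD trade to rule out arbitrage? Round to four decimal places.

F = S·e^((r_USD − r_AUD)T) = 0.6761 · e^((0.0246 − 0.0780) × 1)
= 0.6761 · e^-0.053400 = 0.6761 × 0.948001
F = 0.6409 USD per AUD

0.6409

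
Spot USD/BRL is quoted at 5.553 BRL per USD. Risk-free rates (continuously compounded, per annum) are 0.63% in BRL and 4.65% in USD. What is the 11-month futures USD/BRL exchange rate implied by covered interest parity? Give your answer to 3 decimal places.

F = S·e^((r_BRL − r_USD)T) = 5.553 · e^((0.0063 − 0.0465) × 11/12)
= 5.553 · e^-0.036850 = 5.553 × 0.963821
F = 5.352 BRL per USD

5.352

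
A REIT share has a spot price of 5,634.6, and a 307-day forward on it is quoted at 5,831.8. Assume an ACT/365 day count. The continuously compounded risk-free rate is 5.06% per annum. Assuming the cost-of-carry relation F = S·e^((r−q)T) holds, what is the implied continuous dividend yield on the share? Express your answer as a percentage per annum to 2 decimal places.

0.97%

From F = S·e^((r−q)T): (r − q) = ln(F/S)/T
ln(5831.8/5634.6) = ln(1.034998) = 0.034399
(r − q) = 0.034399 / (307/365) = 0.040898
q = r − ln(F/S)/T = 0.0506 − 0.040898 = 0.009702
q = 0.97%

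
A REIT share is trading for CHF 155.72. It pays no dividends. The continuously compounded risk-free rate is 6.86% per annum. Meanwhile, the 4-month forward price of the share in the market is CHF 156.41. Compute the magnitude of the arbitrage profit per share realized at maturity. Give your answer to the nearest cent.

Fair forward: F* = S·e^(carry·T), with carry = r = 0.0686
F* = 155.72 · e^(0.0686 × 4/12) = 155.72 · e^0.022867 = 155.72 × 1.023130 = CHF 159.3218
Market CHF 156.41 < fair CHF 159.3218: forward underpriced → reverse cash-and-carry (short spot, go long the forward).
At maturity, profit = |F_mkt − F*| = |156.41 − 159.3218| = CHF 2.91 per share

CHF 2.91 per share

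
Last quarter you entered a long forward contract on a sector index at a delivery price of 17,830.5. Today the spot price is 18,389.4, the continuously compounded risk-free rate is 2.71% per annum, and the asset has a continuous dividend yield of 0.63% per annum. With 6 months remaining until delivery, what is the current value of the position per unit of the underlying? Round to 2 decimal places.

Current fair forward for the remaining 6 months: F = S·e^((r − q)·T), (r − q) = 0.0271 − 0.0063 = 0.0208
F = 18389.4 · e^(0.0208 × 6/12) = 18389.4 × 1.01045427 = 18581.6478
Value of long forward = (F − K)·e^(−rT) = (18581.6478 − 17830.5) · e^(−0.0271·6/12)
= 751.1478 × 0.98654139 = 741.04

741.04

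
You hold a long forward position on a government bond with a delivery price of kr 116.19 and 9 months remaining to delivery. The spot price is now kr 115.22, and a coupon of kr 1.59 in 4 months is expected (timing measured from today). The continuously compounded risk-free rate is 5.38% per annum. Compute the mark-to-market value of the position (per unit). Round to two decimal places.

kr 2.06

PV(remaining coupons) I = 1.59·e^(−0.0538·4/12) = 1.5617
Current forward F = (S − I)·e^(rT) = (115.22 − 1.5617)·e^(0.0538·9/12) = 113.6583 × 1.041175 = 118.3382
Value (long) = (F − K)·e^(−rT) = (118.3382 − 116.19) × 0.960453 = 2.0632
Value = kr 2.06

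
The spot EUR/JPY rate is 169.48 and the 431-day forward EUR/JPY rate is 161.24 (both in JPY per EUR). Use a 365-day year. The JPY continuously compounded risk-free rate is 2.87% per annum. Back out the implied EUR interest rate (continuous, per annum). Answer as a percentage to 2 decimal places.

F = S·e^((r_JPY − r_EUR)T) ⇒ r_EUR = r_JPY − ln(F/S)/T
ln(161.24/169.48) = -0.049841; /(431/365) = -0.042209
r_EUR = 0.0287 + 0.042209 = 0.070909
r_EUR = 7.09%

7.09%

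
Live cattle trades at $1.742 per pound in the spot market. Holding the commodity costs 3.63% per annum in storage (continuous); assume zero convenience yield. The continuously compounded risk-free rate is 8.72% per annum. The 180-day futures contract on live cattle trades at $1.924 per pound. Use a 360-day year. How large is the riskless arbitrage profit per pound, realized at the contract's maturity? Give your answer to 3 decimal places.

$0.071 per pound

Fair futures: F* = S·e^(carry·T), with carry = (r + u) = 0.0872 + 0.0363 = 0.1235
F* = 1.742 · e^(0.1235 × 180/360) = 1.742 · e^0.061750 = 1.742 × 1.063696 = $1.8530
Market $1.924 > fair $1.8530: forward overpriced → cash-and-carry (buy spot, short the forward).
At maturity, profit = |F_mkt − F*| = |1.924 − 1.8530| = $0.071 per pound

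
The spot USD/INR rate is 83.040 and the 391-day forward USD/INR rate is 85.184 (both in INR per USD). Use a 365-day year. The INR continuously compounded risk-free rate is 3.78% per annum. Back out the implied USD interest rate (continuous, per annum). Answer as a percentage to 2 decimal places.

F = S·e^((r_INR − r_USD)T) ⇒ r_USD = r_INR − ln(F/S)/T
ln(85.184/83.040) = 0.025491; /(391/365) = 0.023796
r_USD = 0.0378 − 0.023796 = 0.014004
r_USD = 1.40%

1.40%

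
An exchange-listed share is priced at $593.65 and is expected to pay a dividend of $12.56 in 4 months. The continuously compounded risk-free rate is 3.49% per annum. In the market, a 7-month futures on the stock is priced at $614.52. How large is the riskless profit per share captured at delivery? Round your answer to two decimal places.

PV(dividends) I = 12.56·e^(−0.0349·4/12) = 12.4147
Fair futures F* = (S − I)·e^(rT) = (593.65 − 12.4147)·e^0.020358 = 581.2353 × 1.020567 = 593.1896
Market $614.52 > fair 593.1896: forward overpriced → cash-and-carry (borrow at r, buy the stock and collect the dividends, short the forward).
Profit at T = |F_mkt − F*| = |614.52 − 593.1896| = $21.33 per share

$21.33 per share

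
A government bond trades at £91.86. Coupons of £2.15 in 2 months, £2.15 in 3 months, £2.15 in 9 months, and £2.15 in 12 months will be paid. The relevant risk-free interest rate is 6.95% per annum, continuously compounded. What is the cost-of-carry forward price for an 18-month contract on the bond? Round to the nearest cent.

PV(coupons) I = 2.15·e^(−0.0695·2/12) + 2.15·e^(−0.0695·3/12) + 2.15·e^(−0.0695·9/12) + 2.15·e^(−0.0695·12/12)
I = 2.1252 + 2.1130 + 2.0408 + 2.0056 = 8.2846
F = (S − I)·e^(rT) = (91.86 − 8.2846) · e^(0.0695·18/12)
= 83.5754 · e^0.104250 = 83.5754 × 1.109878 = £92.76

£92.76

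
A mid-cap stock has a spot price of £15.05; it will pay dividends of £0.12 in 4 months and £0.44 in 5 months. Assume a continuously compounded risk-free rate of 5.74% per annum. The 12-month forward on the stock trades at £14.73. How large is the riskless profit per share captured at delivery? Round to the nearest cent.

£0.63 per share

PV(dividends) I = 0.12·e^(−0.0574·4/12) + 0.44·e^(−0.0574·5/12) = 0.5473
Fair forward F* = (S − I)·e^(rT) = (15.05 − 0.5473)·e^0.057400 = 14.5027 × 1.059079 = 15.3595
Market £14.73 < fair 15.3595: forward underpriced → reverse cash-and-carry (short the stock, invest proceeds at r, pay the dividends, go long the forward).
Profit at T = |F_mkt − F*| = |14.73 − 15.3595| = £0.63 per share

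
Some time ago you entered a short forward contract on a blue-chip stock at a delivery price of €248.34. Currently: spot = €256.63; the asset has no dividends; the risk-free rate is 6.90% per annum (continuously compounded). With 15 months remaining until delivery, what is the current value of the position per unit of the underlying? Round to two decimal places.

Current fair forward for the remaining 15 months: F = S·e^(r·T), r = 0.0690
F = 256.63 · e^(0.0690 × 15/12) = 256.63 × 1.090079 = 279.7470
Value of long forward = (F − K)·e^(−rT) = (279.7470 − 248.34) · e^(−0.0690·15/12)
= 31.4070 × 0.917365 = 28.81
Short position value = −(long value) = -€28.81

-€28.81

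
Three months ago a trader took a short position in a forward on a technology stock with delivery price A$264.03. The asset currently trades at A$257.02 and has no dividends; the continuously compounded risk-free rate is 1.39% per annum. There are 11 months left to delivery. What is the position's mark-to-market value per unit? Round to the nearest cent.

Current fair forward for the remaining 11 months: F = S·e^(r·T), r = 0.0139
F = 257.02 · e^(0.0139 × 11/12) = 257.02 × 1.012823 = 260.3158
Value of long forward = (F − K)·e^(−rT) = (260.3158 − 264.03) · e^(−0.0139·11/12)
= -3.7142 × 0.987339 = -3.67
Short position value = −(long value) = A$3.67

A$3.67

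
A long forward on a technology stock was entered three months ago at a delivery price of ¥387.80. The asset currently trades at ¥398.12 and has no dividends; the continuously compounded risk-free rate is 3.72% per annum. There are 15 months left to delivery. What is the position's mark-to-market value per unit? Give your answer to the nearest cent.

Current fair forward for the remaining 15 months: F = S·e^(r·T), r = 0.0372
F = 398.12 · e^(0.0372 × 15/12) = 398.12 × 1.047598 = 417.0697
Value of long forward = (F − K)·e^(−rT) = (417.0697 − 387.80) · e^(−0.0372·15/12)
= 29.2697 × 0.954565 = 27.94

¥27.94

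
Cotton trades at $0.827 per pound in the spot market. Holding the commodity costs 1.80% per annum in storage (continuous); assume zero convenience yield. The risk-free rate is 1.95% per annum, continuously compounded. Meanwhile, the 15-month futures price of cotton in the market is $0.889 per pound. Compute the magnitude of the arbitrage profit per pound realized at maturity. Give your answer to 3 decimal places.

$0.022 per pound

Fair futures: F* = S·e^(carry·T), with carry = (r + u) = 0.0195 + 0.0180 = 0.0375
F* = 0.827 · e^(0.0375 × 15/12) = 0.827 · e^0.046875 = 0.827 × 1.047991 = $0.8667
Market $0.889 > fair $0.8667: forward overpriced → cash-and-carry (buy spot, short the forward).
At maturity, profit = |F_mkt − F*| = |0.889 − 0.8667| = $0.022 per pound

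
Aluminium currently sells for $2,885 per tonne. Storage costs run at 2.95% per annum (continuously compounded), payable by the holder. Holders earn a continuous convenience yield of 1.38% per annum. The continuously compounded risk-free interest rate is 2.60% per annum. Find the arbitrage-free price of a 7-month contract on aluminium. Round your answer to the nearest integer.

Net carry = r + u − y = 0.0260 + 0.0295 − 0.0138 = 0.0417
F = S·e^((r+u−y)T) = 2885 · e^(0.0417 × 7/12) = 2885 · e^0.024325
= 2885 × 1.024623 = $2,956 per tonne

$2,956 per tonne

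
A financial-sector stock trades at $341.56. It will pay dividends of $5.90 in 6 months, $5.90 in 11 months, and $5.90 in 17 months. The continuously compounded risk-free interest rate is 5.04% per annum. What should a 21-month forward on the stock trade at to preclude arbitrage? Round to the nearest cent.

PV(dividends) I = 5.90·e^(−0.0504·6/12) + 5.90·e^(−0.0504·11/12) + 5.90·e^(−0.0504·17/12)
I = 5.7532 + 5.6336 + 5.4934 = 16.8802
F = (S − I)·e^(rT) = (341.56 − 16.8802) · e^(0.0504·21/12)
= 324.6798 · e^0.088200 = 324.6798 × 1.092207 = $354.62

$354.62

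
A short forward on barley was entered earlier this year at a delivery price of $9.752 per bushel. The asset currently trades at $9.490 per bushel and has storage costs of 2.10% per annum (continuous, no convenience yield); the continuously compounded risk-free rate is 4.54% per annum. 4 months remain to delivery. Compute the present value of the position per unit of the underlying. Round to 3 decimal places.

Current fair forward for the remaining 4 months: F = S·e^((r + u)·T), (r + u) = 0.0454 + 0.0210 = 0.0664
F = 9.490 · e^(0.0664 × 4/12) = 9.490 × 1.022380 = 9.7024
Value of long forward = (F − K)·e^(−rT) = (9.7024 − 9.752) · e^(−0.0454·4/12)
= -0.0496 × 0.984981 = -0.049
Short position value = −(long value) = $0.049

$0.049 per bushel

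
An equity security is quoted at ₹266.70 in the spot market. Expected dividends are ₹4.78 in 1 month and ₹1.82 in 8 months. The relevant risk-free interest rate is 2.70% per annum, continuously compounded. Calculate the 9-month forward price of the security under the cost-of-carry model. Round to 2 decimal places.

PV(dividends) I = 4.78·e^(−0.0270·1/12) + 1.82·e^(−0.0270·8/12)
I = 4.7693 + 1.7875 = 6.5568
F = (S − I)·e^(rT) = (266.70 − 6.5568) · e^(0.0270·9/12)
= 260.1432 · e^0.020250 = 260.1432 × 1.020456 = ₹265.46

₹265.46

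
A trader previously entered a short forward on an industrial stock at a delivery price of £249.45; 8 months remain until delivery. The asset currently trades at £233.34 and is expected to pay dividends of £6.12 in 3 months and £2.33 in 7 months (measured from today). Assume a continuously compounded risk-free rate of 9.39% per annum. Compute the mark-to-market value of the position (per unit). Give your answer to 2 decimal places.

£9.16

PV(remaining dividends) I = 6.12·e^(−0.0939·3/12) + 2.33·e^(−0.0939·7/12) = 8.1838
Current forward F = (S − I)·e^(rT) = (233.34 − 8.1838)·e^(0.0939·8/12) = 225.1562 × 1.064601 = 239.7015
Value (long) = (F − K)·e^(−rT) = (239.7015 − 249.45) × 0.939319 = -9.1570
Short position value = −(long value) = £9.16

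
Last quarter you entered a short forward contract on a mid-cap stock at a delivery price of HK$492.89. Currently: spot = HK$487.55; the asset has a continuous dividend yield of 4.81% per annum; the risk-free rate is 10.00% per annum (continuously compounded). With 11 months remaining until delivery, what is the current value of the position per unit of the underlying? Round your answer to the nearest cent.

-HK$16.80

Current fair forward for the remaining 11 months: F = S·e^((r − q)·T), (r − q) = 0.1000 − 0.0481 = 0.0519
F = 487.55 · e^(0.0519 × 11/12) = 487.55 × 1.048725 = 511.3059
Value of long forward = (F − K)·e^(−rT) = (511.3059 − 492.89) · e^(−0.1000·11/12)
= 18.4159 × 0.912409 = 16.80
Short position value = −(long value) = -HK$16.80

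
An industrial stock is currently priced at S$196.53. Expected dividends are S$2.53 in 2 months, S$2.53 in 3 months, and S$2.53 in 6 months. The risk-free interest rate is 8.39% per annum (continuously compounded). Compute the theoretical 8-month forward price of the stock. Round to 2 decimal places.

S$200.01

PV(dividends) I = 2.53·e^(−0.0839·2/12) + 2.53·e^(−0.0839·3/12) + 2.53·e^(−0.0839·6/12)
I = 2.4949 + 2.4775 + 2.4261 = 7.3985
F = (S − I)·e^(rT) = (196.53 − 7.3985) · e^(0.0839·8/12)
= 189.1315 · e^0.055933 = 189.1315 × 1.057527 = S$200.01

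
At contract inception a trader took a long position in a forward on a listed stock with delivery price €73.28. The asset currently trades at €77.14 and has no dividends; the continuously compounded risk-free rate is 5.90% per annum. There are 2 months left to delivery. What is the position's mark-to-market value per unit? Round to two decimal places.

€4.58

Current fair forward for the remaining 2 months: F = S·e^(r·T), r = 0.0590
F = 77.14 · e^(0.0590 × 2/12) = 77.14 × 1.009882 = 77.9023
Value of long forward = (F − K)·e^(−rT) = (77.9023 − 73.28) · e^(−0.0590·2/12)
= 4.6223 × 0.990215 = 4.58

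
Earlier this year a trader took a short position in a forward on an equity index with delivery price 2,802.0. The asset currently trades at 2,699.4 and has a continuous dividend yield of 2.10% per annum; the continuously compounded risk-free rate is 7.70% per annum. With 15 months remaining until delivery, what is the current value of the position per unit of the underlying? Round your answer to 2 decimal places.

Current fair forward for the remaining 15 months: F = S·e^((r − q)·T), (r − q) = 0.0770 − 0.0210 = 0.0560
F = 2699.4 · e^(0.0560 × 15/12) = 2699.4 × 1.07250818 = 2895.1286
Value of long forward = (F − K)·e^(−rT) = (2895.1286 − 2802.0) · e^(−0.0770·15/12)
= 93.1286 × 0.90823693 = 84.58
Short position value = −(long value) = -84.58

-84.58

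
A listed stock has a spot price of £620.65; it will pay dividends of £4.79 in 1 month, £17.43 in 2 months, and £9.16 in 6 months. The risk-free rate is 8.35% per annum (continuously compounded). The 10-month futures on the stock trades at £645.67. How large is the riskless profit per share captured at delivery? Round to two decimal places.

£13.24 per share

PV(dividends) I = 4.79·e^(−0.0835·1/12) + 17.43·e^(−0.0835·2/12) + 9.16·e^(−0.0835·6/12) = 30.7313
Fair futures F* = (S − I)·e^(rT) = (620.65 − 30.7313)·e^0.069583 = 589.9187 × 1.072061 = 632.4288
Market £645.67 > fair 632.4288: forward overpriced → cash-and-carry (borrow at r, buy the stock and collect the dividends, short the forward).
Profit at T = |F_mkt − F*| = |645.67 − 632.4288| = £13.24 per share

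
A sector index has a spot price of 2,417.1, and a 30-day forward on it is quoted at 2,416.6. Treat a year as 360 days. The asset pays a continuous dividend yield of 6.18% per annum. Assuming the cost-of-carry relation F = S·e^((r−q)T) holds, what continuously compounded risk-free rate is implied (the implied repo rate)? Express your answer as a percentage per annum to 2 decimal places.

From F = S·e^((r−q)T): (r − q) = ln(F/S)/T
ln(2416.6/2417.1) = ln(0.999793) = -0.000207
(r − q) = -0.000207 / (30/360) = -0.002484
r = ln(F/S)/T + q = -0.002484 + 0.0618 = 0.059316
r = 5.93%

5.93%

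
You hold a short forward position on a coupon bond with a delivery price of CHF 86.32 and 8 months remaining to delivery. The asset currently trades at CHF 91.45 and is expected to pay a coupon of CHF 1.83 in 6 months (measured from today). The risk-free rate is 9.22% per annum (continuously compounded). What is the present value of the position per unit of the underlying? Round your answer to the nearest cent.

PV(remaining coupons) I = 1.83·e^(−0.0922·6/12) = 1.7476
Current forward F = (S − I)·e^(rT) = (91.45 − 1.7476)·e^(0.0922·8/12) = 89.7024 × 1.063395 = 95.3891
Value (long) = (F − K)·e^(−rT) = (95.3891 − 86.32) × 0.940384 = 8.5284
Short position value = −(long value) = -CHF 8.53

-CHF 8.53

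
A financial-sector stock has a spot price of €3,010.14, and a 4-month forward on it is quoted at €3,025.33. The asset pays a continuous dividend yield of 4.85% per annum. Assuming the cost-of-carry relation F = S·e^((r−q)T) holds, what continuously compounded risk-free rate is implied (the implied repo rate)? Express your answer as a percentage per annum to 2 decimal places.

6.36%

From F = S·e^((r−q)T): (r − q) = ln(F/S)/T
ln(3025.33/3010.14) = ln(1.005046) = 0.005033
(r − q) = 0.005033 / (4/12) = 0.015099
r = ln(F/S)/T + q = 0.015099 + 0.0485 = 0.063599
r = 6.36%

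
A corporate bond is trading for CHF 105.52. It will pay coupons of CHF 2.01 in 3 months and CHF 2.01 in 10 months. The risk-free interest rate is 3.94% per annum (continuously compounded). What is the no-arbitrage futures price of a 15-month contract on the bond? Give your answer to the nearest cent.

CHF 106.71

PV(coupons) I = 2.01·e^(−0.0394·3/12) + 2.01·e^(−0.0394·10/12)
I = 1.9903 + 1.9451 = 3.9354
F = (S − I)·e^(rT) = (105.52 − 3.9354) · e^(0.0394·15/12)
= 101.5846 · e^0.049250 = 101.5846 × 1.050483 = CHF 106.71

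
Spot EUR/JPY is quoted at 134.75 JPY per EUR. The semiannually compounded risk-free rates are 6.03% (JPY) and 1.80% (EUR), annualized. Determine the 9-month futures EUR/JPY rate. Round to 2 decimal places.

By covered interest parity, F = S · (1+r_JPY/2)^(2T) / (1+r_EUR/2)^(2T)
= 134.75 × 1.045564 / 1.013530 = 134.75 × 1.031606
F = 139.01 JPY per EUR

139.01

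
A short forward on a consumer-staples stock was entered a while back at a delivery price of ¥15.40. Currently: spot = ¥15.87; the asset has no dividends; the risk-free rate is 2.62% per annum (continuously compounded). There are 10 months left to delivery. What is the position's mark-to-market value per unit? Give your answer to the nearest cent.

Current fair forward for the remaining 10 months: F = S·e^(r·T), r = 0.0262
F = 15.87 · e^(0.0262 × 10/12) = 15.87 × 1.022073 = 16.2203
Value of long forward = (F − K)·e^(−rT) = (16.2203 − 15.40) · e^(−0.0262·10/12)
= 0.8203 × 0.978403 = 0.80
Short position value = −(long value) = -¥0.80

-¥0.80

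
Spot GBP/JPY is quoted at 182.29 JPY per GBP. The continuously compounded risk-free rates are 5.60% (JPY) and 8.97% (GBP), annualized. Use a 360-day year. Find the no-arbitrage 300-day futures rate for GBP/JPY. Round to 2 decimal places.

177.24

F = S·e^((r_JPY − r_GBP)T) = 182.29 · e^((0.0560 − 0.0897) × 300/360)
= 182.29 · e^-0.028083 = 182.29 × 0.972308
F = 177.24 JPY per GBP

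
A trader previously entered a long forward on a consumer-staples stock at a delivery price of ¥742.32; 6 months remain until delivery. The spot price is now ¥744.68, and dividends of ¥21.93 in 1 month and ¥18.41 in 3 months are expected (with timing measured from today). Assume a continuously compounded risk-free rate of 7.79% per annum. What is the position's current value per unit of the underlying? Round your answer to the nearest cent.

-¥9.13

PV(remaining dividends) I = 21.93·e^(−0.0779·1/12) + 18.41·e^(−0.0779·3/12) = 39.8430
Current forward F = (S − I)·e^(rT) = (744.68 − 39.8430)·e^(0.0779·6/12) = 704.8370 × 1.039718 = 732.8317
Value (long) = (F − K)·e^(−rT) = (732.8317 − 742.32) × 0.961799 = -9.1258
Value = -¥9.13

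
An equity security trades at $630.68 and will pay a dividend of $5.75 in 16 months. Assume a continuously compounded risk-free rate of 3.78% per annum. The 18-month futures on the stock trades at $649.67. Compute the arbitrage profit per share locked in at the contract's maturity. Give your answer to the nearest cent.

PV(dividends) I = 5.75·e^(−0.0378·16/12) = 5.4674
Fair futures F* = (S − I)·e^(rT) = (630.68 − 5.4674)·e^0.056700 = 625.2126 × 1.058338 = 661.6863
Market $649.67 < fair 661.6863: forward underpriced → reverse cash-and-carry (short the stock, invest proceeds at r, pay the dividends, go long the forward).
Profit at T = |F_mkt − F*| = |649.67 − 661.6863| = $12.02 per share

$12.02 per share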